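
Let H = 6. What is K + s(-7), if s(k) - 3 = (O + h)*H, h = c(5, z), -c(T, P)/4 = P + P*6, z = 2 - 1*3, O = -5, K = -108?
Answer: 33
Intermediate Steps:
z = -1 (z = 2 - 3 = -1)
c(T, P) = -28*P (c(T, P) = -4*(P + P*6) = -4*(P + 6*P) = -28*P)
h = 28 (h = -28*(-1) = 28)
s(k) = 141 (s(k) = 3 + (-5 + 28)*6 = 3 + 23*6 = 3 + 138 = 141)
K + s(-7) = -108 + 141 = 33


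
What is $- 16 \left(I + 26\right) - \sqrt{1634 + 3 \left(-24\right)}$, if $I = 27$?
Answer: $-848 - \sqrt{1562} \approx -887.52$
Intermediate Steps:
$- 16 \left(I + 26\right) - \sqrt{1634 + 3 \left(-24\right)} = - 16 \left(27 + 26\right) - \sqrt{1634 + 3 \left(-24\right)} = \left(-16\right) 53 - \sqrt{1634 - 72} = -848 - \sqrt{1562}$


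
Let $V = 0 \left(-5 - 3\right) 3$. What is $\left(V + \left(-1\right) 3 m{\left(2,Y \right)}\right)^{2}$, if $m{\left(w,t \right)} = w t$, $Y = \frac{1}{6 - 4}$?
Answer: $9$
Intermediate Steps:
$Y = \frac{1}{2} \approx 0.5$
$m{\left(w,t \right)} = t w$
$V = 0$ ($V = 0 \left(-5 - 3\right) 3 = 0 \left(-8\right) 3 = 0 \cdot 3 = 0$)
$\left(V + \left(-1\right) 3 m{\left(2,Y \right)}\right)^{2} = \left(0 + \left(-1\right) 3 \cdot \frac{1}{2} \cdot 2\right)^{2} = \left(0 - 3\right)^{2} = \left(-3\right)^{2} = 9$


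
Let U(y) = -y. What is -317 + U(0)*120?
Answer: -317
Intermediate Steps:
-317 + U(0)*120 = -317 - 1*0*120 = -317 + 0*120 = -317 + 0 = -317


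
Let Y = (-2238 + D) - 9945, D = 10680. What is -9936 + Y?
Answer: -11439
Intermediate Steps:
Y = -1503 (Y = (-2238 + 10680) - 9945 = 8442 - 9945 = -1503)
-9936 + Y = -9936 - 1503 = -11439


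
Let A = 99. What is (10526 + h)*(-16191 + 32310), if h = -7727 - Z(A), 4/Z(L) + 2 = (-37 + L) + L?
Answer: 2391183801/53 ≈ 4.5117e+7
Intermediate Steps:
Z(L) = 4/(-39 + 2*L) (Z(L) = 4/(-2 + ((-37 + L) + L)) = 4/(-2 + (-37 + 2*L)) = 4/(-39 + 2*L))
h = -1228597/159 (h = -7727 - 4/(-39 + 2*99) = -7727 - 4/(-39 + 198) = -7727 - 4/159 = -1228597/159 ≈ -7727.0)
(10526 + h)*(-16191 + 32310) = (10526 - 1228597/159)*(-16191 + 32310) = (445037/159)*16119 = 2391183801/53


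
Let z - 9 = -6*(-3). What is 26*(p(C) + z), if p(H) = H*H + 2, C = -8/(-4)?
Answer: 858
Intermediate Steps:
C = 2 (C = -8*(-¼) = 2)
p(H) = 2 + H² (p(H) = H² + 2 = 2 + H²)
z = 27 (z = 9 - 6*(-3) = 9 + 18 = 27)
26*(p(C) + z) = 26*((2 + 2²) + 27) = 26*((2 + 4) + 27) = 26*(6 + 27) = 26*33 = 858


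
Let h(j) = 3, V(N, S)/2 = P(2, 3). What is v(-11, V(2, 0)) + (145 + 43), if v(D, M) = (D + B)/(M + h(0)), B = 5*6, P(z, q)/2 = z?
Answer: 2087/11 ≈ 189.73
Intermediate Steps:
P(z, q) = 2*z
V(N, S) = 8 (V(N, S) = 2*(2*2) = 2*4 = 8)
B = 30
v(D, M) = (30 + D)/(3 + M) (v(D, M) = (D + 30)/(M + 3) = (30 + D)/(3 + M))
v(-11, V(2, 0)) + (145 + 43) = (30 - 11)/(3 + 8) + (145 + 43) = 19/11 + 188 = 2087/11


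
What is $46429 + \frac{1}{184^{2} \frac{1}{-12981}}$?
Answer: $\frac{1571887243}{33856} \approx 46429.0$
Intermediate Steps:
$46429 + \frac{1}{184^{2} \frac{1}{-12981}} = 46429 + \frac{1}{33856 \left(- \frac{1}{12981}\right)} = 46429 + \frac{1}{- \frac{33856}{12981}} = 46429 - \frac{12981}{33856} = \frac{1571887243}{33856}$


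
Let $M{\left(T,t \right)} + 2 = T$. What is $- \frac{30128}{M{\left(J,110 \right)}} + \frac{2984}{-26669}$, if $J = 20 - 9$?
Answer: $- \frac{803510488}{240021} \approx -3347.7$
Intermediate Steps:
$J = 11$
$M{\left(T,t \right)} = -2 + T$
$- \frac{30128}{M{\left(J,110 \right)}} + \frac{2984}{-26669} = - \frac{30128}{-2 + 11} + \frac{2984}{-26669} = - \frac{30128}{9} + 2984 \left(- \frac{1}{26669}\right) = \left(-30128\right) \frac{1}{9} - \frac{2984}{26669} = - \frac{30128}{9} - \frac{2984}{26669} = - \frac{803510488}{240021}$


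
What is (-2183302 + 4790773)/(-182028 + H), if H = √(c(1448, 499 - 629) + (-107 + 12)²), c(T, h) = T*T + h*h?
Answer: -158210910396/11044023385 - 869157*√2122629/11044023385 ≈ -14.440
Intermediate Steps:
c(T, h) = T² + h²
H = √2122629 (H = √((1448² + (499 - 629)²) + (-107 + 12)²) = √((2096704 + (-130)²) + (-95)²) = √((2096704 + 16900) + 9025) = √(2113604 + 9025) = √2122629 ≈ 1456.9)
(-2183302 + 4790773)/(-182028 + H) = (-2183302 + 4790773)/(-182028 + √2122629) = 2607471/(-182028 + √2122629)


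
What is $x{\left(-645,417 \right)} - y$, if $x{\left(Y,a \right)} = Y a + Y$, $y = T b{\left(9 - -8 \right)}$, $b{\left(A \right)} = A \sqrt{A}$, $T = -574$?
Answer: $-269610 + 9758 \sqrt{17} \approx -2.2938 \cdot 10^{5}$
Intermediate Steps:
$b{\left(A \right)} = A^{\frac{3}{2}}$
$y = - 9758 \sqrt{17}$ ($y = - 574 \left(9 - -8\right)^{\frac{3}{2}} = - 574 \left(9 + 8\right)^{\frac{3}{2}} = - 574 \cdot 17^{\frac{3}{2}} = - 574 \cdot 17 \sqrt{17} = - 9758 \sqrt{17} \approx -40233.0$)
$x{\left(Y,a \right)} = Y + Y a$
$x{\left(-645,417 \right)} - y = - 645 \left(1 + 417\right) - - 9758 \sqrt{17} = \left(-645\right) 418 + 9758 \sqrt{17} = -269610 + 9758 \sqrt{17}$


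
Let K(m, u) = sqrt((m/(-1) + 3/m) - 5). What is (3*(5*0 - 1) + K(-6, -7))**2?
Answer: (6 - sqrt(2))**2/4 ≈ 5.2574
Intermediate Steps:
K(m, u) = sqrt(-5 - m + 3/m) (K(m, u) = sqrt((m*(-1) + 3/m) - 5) = sqrt((-m + 3/m) - 5) = sqrt(-5 - m + 3/m))
(3*(5*0 - 1) + K(-6, -7))**2 = (3*(5*0 - 1) + sqrt(-5 - 1*(-6) + 3/(-6)))**2 = (3*(0 - 1) + sqrt(-5 + 6 + 3*(-1/6)))**2 = (3*(-1) + sqrt(-5 + 6 - 1/2))**2 = (-3 + sqrt(1/2))**2 = (-3 + sqrt(2)/2)**2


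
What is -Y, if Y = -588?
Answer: 588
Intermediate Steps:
-Y = -1*(-588) = 588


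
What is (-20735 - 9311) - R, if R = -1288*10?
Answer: -17166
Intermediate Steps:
R = -12880
(-20735 - 9311) - R = (-20735 - 9311) - 1*(-12880) = -30046 + 12880 = -17166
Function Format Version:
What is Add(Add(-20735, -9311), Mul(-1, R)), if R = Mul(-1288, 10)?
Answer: -17166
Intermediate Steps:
R = -12880
Add(Add(-20735, -9311), Mul(-1, R)) = Add(Add(-20735, -9311), Mul(-1, -12880)) = Add(-30046, 12880) = -17166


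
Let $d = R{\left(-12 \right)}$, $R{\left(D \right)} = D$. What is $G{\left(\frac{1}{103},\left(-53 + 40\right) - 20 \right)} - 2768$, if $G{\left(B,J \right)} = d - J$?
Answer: $-2747$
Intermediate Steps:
$d = -12$
$G{\left(B,J \right)} = -12 - J$
$G{\left(\frac{1}{103},\left(-53 + 40\right) - 20 \right)} - 2768 = \left(-12 - \left(\left(-53 + 40\right) - 20\right)\right) - 2768 = \left(-12 - \left(-13 - 20\right)\right) - 2768 = \left(-12 - -33\right) - 2768 = \left(-12 + 33\right) - 2768 = 21 - 2768 = -2747$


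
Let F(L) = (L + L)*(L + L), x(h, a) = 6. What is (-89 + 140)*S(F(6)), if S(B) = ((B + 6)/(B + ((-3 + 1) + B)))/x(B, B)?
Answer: 1275/286 ≈ 4.4580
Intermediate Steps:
F(L) = 4*L**2 (F(L) = (2*L)*(2*L) = 4*L**2)
S(B) = (6 + B)/(6*(-2 + 2*B)) (S(B) = ((B + 6)/(B + ((-3 + 1) + B)))/6 = ((6 + B)/(B + (-2 + B)))*(1/6) = ((6 + B)/(-2 + 2*B))*(1/6) = (6 + B)/(6*(-2 + 2*B)))
(-89 + 140)*S(F(6)) = (-89 + 140)*((6 + 4*6**2)/(12*(-1 + 4*6**2))) = 51*((6 + 4*36)/(12*(-1 + 4*36))) = 51*((6 + 144)/(12*(-1 + 144))) = 51*((1/12)*150/143) = 51*((1/12)*(1/143)*150) = 51*(25/286) = 1275/286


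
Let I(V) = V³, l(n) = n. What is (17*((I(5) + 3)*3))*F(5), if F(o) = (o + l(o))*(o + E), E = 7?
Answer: 783360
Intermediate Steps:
F(o) = 2*o*(7 + o) (F(o) = (o + o)*(o + 7) = (2*o)*(7 + o) = 2*o*(7 + o))
(17*((I(5) + 3)*3))*F(5) = (17*((5³ + 3)*3))*(2*5*(7 + 5)) = (17*((125 + 3)*3))*(2*5*12) = (17*(128*3))*120 = (17*384)*120 = 6528*120 = 783360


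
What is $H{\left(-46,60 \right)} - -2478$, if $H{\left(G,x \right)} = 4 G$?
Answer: $2294$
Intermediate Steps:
$H{\left(-46,60 \right)} - -2478 = 4 \left(-46\right) - -2478 = -184 + 2478 = 2294$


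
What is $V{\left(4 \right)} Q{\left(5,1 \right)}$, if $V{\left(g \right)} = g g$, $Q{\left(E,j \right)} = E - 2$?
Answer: $48$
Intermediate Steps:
$Q{\left(E,j \right)} = -2 + E$
$V{\left(g \right)} = g^{2}$
$V{\left(4 \right)} Q{\left(5,1 \right)} = 4^{2} \left(-2 + 5\right) = 16 \cdot 3 = 48$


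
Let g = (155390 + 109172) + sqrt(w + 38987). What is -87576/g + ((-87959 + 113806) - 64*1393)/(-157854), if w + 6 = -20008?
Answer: 257848383510869/3682893403606278 + 29192*sqrt(18973)/23331010957 ≈ 0.070185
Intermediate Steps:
w = -20014 (w = -6 - 20008 = -20014)
g = 264562 + sqrt(18973) (g = (155390 + 109172) + sqrt(-20014 + 38987) = 264562 + sqrt(18973) ≈ 2.6470e+5)
-87576/g + ((-87959 + 113806) - 64*1393)/(-157854) = -87576/(264562 + sqrt(18973)) + ((-87959 + 113806) - 64*1393)/(-157854) = -87576/(264562 + sqrt(18973)) + (25847 - 89152)*(-1/157854) = -87576/(264562 + sqrt(18973)) - 63305*(-1/157854) = -87576/(264562 + sqrt(18973)) + 63305/157854 = 63305/157854 - 87576/(264562 + sqrt(18973))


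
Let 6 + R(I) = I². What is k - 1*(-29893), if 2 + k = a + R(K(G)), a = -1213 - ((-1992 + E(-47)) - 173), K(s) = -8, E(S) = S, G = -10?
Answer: 30948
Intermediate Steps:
R(I) = -6 + I²
a = 999 (a = -1213 - ((-1992 - 47) - 173) = -1213 - (-2039 - 173) = -1213 - 1*(-2212) = -1213 + 2212 = 999)
k = 1055 (k = -2 + (999 + (-6 + (-8)²)) = -2 + (999 + (-6 + 64)) = -2 + (999 + 58) = -2 + 1057 = 1055)
k - 1*(-29893) = 1055 - 1*(-29893) = 1055 + 29893 = 30948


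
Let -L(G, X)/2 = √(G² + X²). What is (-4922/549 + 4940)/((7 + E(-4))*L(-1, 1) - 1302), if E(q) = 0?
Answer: -5994377/1582401 + 193367*√2/4747203 ≈ -3.7305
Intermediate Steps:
L(G, X) = -2*√(G² + X²)
(-4922/549 + 4940)/((7 + E(-4))*L(-1, 1) - 1302) = (-4922/549 + 4940)/((7 + 0)*(-2*√((-1)² + 1²)) - 1302) = (-4922*1/549 + 4940)/(7*(-2*√(1 + 1)) - 1302) = (-4922/549 + 4940)/(7*(-2*√2) - 1302) = 2707138/(549*(-14*√2 - 1302)) = 2707138/(549*(-1302 - 14*√2))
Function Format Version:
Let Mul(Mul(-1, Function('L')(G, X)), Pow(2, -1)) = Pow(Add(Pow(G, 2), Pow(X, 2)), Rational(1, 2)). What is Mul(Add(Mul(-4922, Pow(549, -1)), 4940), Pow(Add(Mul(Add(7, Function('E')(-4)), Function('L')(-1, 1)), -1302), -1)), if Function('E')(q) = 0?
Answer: Add(Rational(-5994377, 1582401), Mul(Rational(193367, 4747203), Pow(2, Rational(1, 2)))) ≈ -3.7305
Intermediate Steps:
Function('L')(G, X) = Mul(-2, Pow(Add(Pow(G, 2), Pow(X, 2)), Rational(1, 2)))
Mul(Add(Mul(-4922, Pow(549, -1)), 4940), Pow(Add(Mul(Add(7, Function('E')(-4)), Function('L')(-1, 1)), -1302), -1)) = Mul(Add(Mul(-4922, Pow(549, -1)), 4940), Pow(Add(Mul(Add(7, 0), Mul(-2, Pow(Add(Pow(-1, 2), Pow(1, 2)), Rational(1, 2)))), -1302), -1)) = Mul(Add(Mul(-4922, Rational(1, 549)), 4940), Pow(Add(Mul(7, Mul(-2, Pow(Add(1, 1), Rational(1, 2)))), -1302), -1)) = Mul(Add(Rational(-4922, 549), 4940), Pow(Add(Mul(7, Mul(-2, Pow(2, Rational(1, 2)))), -1302), -1)) = Mul(Rational(2707138, 549), Pow(Add(Mul(-14, Pow(2, Rational(1, 2))), -1302), -1)) = Mul(Rational(2707138, 549), Pow(Add(-1302, Mul(-14, Pow(2, Rational(1, 2)))), -1))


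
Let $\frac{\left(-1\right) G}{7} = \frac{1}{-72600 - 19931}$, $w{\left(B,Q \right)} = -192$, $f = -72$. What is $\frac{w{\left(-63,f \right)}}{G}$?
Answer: $- \frac{17765952}{7} \approx -2.538 \cdot 10^{6}$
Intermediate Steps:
$G = \frac{7}{92531}$ ($G = - \frac{7}{-72600 - 19931} = - \frac{7}{-92531} = \left(-7\right) \left(- \frac{1}{92531}\right) = \frac{7}{92531} \approx 7.565 \cdot 10^{-5}$)
$\frac{w{\left(-63,f \right)}}{G} = - \frac{192}{\frac{7}{92531}} = \left(-192\right) \frac{92531}{7} = - \frac{17765952}{7}$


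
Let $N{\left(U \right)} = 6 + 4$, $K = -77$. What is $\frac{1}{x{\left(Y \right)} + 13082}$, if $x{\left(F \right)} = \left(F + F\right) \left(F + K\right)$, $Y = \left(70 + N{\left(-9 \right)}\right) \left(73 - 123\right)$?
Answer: $\frac{1}{32629082} \approx 3.0648 \cdot 10^{-8}$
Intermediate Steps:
$N{\left(U \right)} = 10$
$Y = -4000$ ($Y = \left(70 + 10\right) \left(73 - 123\right) = 80 \left(-50\right) = -4000$)
$x{\left(F \right)} = 2 F \left(-77 + F\right)$ ($x{\left(F \right)} = \left(F + F\right) \left(F - 77\right) = 2 F \left(-77 + F\right)$)
$\frac{1}{x{\left(Y \right)} + 13082} = \frac{1}{2 \left(-4000\right) \left(-77 - 4000\right) + 13082} = \frac{1}{2 \left(-4000\right) \left(-4077\right) + 13082} = \frac{1}{32616000 + 13082} = \frac{1}{32629082}$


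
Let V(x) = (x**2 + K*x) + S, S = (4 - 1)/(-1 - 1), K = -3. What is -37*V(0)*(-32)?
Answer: -1776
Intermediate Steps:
S = -3/2 (S = 3/(-2) = 3*(-1/2) = -3/2 ≈ -1.5000)
V(x) = -3/2 + x**2 - 3*x (V(x) = (x**2 - 3*x) - 3/2 = -3/2 + x**2 - 3*x)
-37*V(0)*(-32) = -37*(-3/2 + 0**2 - 3*0)*(-32) = -37*(-3/2 + 0 + 0)*(-32) = -37*(-3/2)*(-32) = (111/2)*(-32) = -1776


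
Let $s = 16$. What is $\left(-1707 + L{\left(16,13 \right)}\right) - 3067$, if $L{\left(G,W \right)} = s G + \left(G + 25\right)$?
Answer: $-4477$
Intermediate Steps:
$L{\left(G,W \right)} = 25 + 17 G$ ($L{\left(G,W \right)} = 16 G + \left(G + 25\right) = 16 G + \left(25 + G\right) = 25 + 17 G$)
$\left(-1707 + L{\left(16,13 \right)}\right) - 3067 = \left(-1707 + \left(25 + 17 \cdot 16\right)\right) - 3067 = \left(-1707 + \left(25 + 272\right)\right) - 3067 = \left(-1707 + 297\right) - 3067 = -1410 - 3067 = -4477$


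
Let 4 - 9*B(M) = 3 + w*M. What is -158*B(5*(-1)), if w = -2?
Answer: 158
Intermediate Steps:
B(M) = ⅑ + 2*M/9 (B(M) = 4/9 - (3 - 2*M)/9 = 4/9 + (-⅓ + 2*M/9) = ⅑ + 2*M/9)
-158*B(5*(-1)) = -158*(⅑ + 2*(5*(-1))/9) = -158*(⅑ + (2/9)*(-5)) = -158*(⅑ - 10/9) = -158*(-1) = 158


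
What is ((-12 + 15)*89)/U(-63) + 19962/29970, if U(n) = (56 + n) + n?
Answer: -14677/4662 ≈ -3.1482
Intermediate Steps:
U(n) = 56 + 2*n
((-12 + 15)*89)/U(-63) + 19962/29970 = ((-12 + 15)*89)/(56 + 2*(-63)) + 19962/29970 = (3*89)/(56 - 126) + 19962*(1/29970) = 267/(-70) + 1109/1665 = 267*(-1/70) + 1109/1665 = -267/70 + 1109/1665 = -14677/4662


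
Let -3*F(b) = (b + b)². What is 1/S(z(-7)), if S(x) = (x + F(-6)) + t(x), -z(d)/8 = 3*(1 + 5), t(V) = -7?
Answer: -1/199 ≈ -0.0050251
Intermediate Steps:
F(b) = -4*b²/3 (F(b) = -(b + b)²/3 = -4*b²/3)
z(d) = -144 (z(d) = -24*(1 + 5) = -24*6 = -8*18 = -144)
S(x) = -55 + x (S(x) = (x - 4/3*(-6)²) - 7 = (x - 4/3*36) - 7 = (x - 48) - 7 = (-48 + x) - 7 = -55 + x)
1/S(z(-7)) = 1/(-55 - 144) = 1/(-199) = -1/199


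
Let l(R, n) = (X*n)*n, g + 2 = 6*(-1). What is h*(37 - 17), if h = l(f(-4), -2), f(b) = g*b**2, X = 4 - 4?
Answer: 0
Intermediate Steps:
X = 0
g = -8 (g = -2 + 6*(-1) = -2 - 6 = -8)
f(b) = -8*b**2
l(R, n) = 0 (l(R, n) = (0*n)*n = 0*n = 0)
h = 0
h*(37 - 17) = 0*(37 - 17) = 0*20 = 0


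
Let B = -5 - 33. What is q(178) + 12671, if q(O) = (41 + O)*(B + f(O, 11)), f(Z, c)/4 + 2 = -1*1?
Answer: 1721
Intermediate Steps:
f(Z, c) = -12 (f(Z, c) = -8 + 4*(-1*1) = -8 + 4*(-1) = -8 - 4 = -12)
B = -38
q(O) = -2050 - 50*O (q(O) = (41 + O)*(-38 - 12) = (41 + O)*(-50) = -2050 - 50*O)
q(178) + 12671 = (-2050 - 50*178) + 12671 = (-2050 - 8900) + 12671 = -10950 + 12671 = 1721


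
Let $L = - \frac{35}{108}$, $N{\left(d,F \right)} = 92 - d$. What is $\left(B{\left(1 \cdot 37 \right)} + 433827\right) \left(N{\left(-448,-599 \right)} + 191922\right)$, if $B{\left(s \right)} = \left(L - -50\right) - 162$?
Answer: $\frac{1502524691245}{18} \approx 8.3474 \cdot 10^{10}$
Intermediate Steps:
$L = - \frac{35}{108}$ ($L = \left(-35\right) \frac{1}{108} = - \frac{35}{108} \approx -0.32407$)
$B{\left(s \right)} = - \frac{12131}{108}$ ($B{\left(s \right)} = \left(- \frac{35}{108} - -50\right) - 162 = \left(- \frac{35}{108} + 50\right) - 162 = \frac{5365}{108} - 162 = - \frac{12131}{108}$)
$\left(B{\left(1 \cdot 37 \right)} + 433827\right) \left(N{\left(-448,-599 \right)} + 191922\right) = \left(- \frac{12131}{108} + 433827\right) \left(\left(92 - -448\right) + 191922\right) = \frac{46841185 \left(\left(92 + 448\right) + 191922\right)}{108} = \frac{46841185 \left(540 + 191922\right)}{108} = \frac{46841185}{108} \cdot 192462 = \frac{1502524691245}{18}$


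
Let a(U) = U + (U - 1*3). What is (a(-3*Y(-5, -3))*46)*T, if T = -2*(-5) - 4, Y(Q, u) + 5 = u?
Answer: 12420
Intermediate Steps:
Y(Q, u) = -5 + u
T = 6 (T = 10 - 4 = 6)
a(U) = -3 + 2*U (a(U) = U + (U - 3) = U + (-3 + U) = -3 + 2*U)
(a(-3*Y(-5, -3))*46)*T = ((-3 + 2*(-3*(-5 - 3)))*46)*6 = ((-3 + 2*(-3*(-8)))*46)*6 = ((-3 + 2*24)*46)*6 = ((-3 + 48)*46)*6 = (45*46)*6 = 2070*6 = 12420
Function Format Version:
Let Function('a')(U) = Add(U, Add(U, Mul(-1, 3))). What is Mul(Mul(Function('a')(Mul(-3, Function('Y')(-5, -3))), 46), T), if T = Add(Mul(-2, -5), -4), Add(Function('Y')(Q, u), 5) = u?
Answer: 12420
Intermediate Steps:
Function('Y')(Q, u) = Add(-5, u)
T = 6 (T = Add(10, -4) = 6)
Function('a')(U) = Add(-3, Mul(2, U)) (Function('a')(U) = Add(U, Add(U, -3)) = Add(U, Add(-3, U)) = Add(-3, Mul(2, U)))
Mul(Mul(Function('a')(Mul(-3, Function('Y')(-5, -3))), 46), T) = Mul(Mul(Add(-3, Mul(2, Mul(-3, Add(-5, -3)))), 46), 6) = Mul(Mul(Add(-3, Mul(2, Mul(-3, -8))), 46), 6) = Mul(Mul(Add(-3, Mul(2, 24)), 46), 6) = Mul(Mul(Add(-3, 48), 46), 6) = Mul(Mul(45, 46), 6) = Mul(2070, 6) = 12420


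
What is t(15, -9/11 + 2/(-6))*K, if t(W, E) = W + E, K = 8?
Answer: 3656/33 ≈ 110.79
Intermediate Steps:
t(W, E) = E + W
t(15, -9/11 + 2/(-6))*K = ((-9/11 + 2/(-6)) + 15)*8 = ((-9*1/11 + 2*(-⅙)) + 15)*8 = ((-9/11 - ⅓) + 15)*8 = (-38/33 + 15)*8 = (457/33)*8 = 3656/33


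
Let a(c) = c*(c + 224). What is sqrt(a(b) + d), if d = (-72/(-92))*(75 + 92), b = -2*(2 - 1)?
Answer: I*sqrt(165738)/23 ≈ 17.7*I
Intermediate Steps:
b = -2 (b = -2*1 = -2)
a(c) = c*(224 + c)
d = 3006/23 (d = -72*(-1/92)*167 = (18/23)*167 = 3006/23 ≈ 130.70)
sqrt(a(b) + d) = sqrt(-2*(224 - 2) + 3006/23) = sqrt(-2*222 + 3006/23) = sqrt(-444 + 3006/23) = sqrt(-7206/23) = I*sqrt(165738)/23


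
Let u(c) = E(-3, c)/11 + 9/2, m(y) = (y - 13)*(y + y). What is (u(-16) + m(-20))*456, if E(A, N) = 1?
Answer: 6644148/11 ≈ 6.0401e+5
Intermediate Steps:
m(y) = 2*y*(-13 + y) (m(y) = (-13 + y)*(2*y) = 2*y*(-13 + y))
u(c) = 101/22 (u(c) = 1/11 + 9/2 = 101/22)
(u(-16) + m(-20))*456 = (101/22 + 2*(-20)*(-13 - 20))*456 = (101/22 + 2*(-20)*(-33))*456 = (101/22 + 1320)*456 = (29141/22)*456 = 6644148/11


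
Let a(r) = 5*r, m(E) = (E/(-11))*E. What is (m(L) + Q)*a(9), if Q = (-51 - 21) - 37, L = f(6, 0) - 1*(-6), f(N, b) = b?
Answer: -55575/11 ≈ -5052.3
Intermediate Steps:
L = 6 (L = 0 - 1*(-6) = 0 + 6 = 6)
m(E) = -E²/11 (m(E) = (E*(-1/11))*E = (-E/11)*E = -E²/11)
Q = -109 (Q = -72 - 37 = -109)
(m(L) + Q)*a(9) = (-1/11*6² - 109)*(5*9) = (-1/11*36 - 109)*45 = (-36/11 - 109)*45 = -1235/11*45 = -55575/11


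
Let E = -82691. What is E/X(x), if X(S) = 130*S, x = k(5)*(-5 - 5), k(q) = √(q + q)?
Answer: 82691*√10/13000 ≈ 20.115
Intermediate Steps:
k(q) = √2*√q (k(q) = √(2*q) = √2*√q)
x = -10*√10 (x = (√2*√5)*(-5 - 5) = √10*(-10) = -10*√10 ≈ -31.623)
E/X(x) = -82691*(-√10/13000) = -(-82691)*√10/13000 = 82691*√10/13000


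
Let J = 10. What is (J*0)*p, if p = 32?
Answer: 0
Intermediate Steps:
(J*0)*p = (10*0)*32 = 0*32 = 0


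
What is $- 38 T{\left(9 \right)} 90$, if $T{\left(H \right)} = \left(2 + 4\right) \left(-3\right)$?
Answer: $61560$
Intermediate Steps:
$T{\left(H \right)} = -18$ ($T{\left(H \right)} = 6 \left(-3\right) = -18$)
$- 38 T{\left(9 \right)} 90 = \left(-38\right) \left(-18\right) 90 = 684 \cdot 90 = 61560$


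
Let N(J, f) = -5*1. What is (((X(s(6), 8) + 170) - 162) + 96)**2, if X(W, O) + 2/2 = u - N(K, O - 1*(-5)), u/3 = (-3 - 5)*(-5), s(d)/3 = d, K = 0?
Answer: 51984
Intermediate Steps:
s(d) = 3*d
u = 120 (u = 3*((-3 - 5)*(-5)) = 3*(-8*(-5)) = 3*40 = 120)
N(J, f) = -5
X(W, O) = 124 (X(W, O) = -1 + (120 - 1*(-5)) = -1 + (120 + 5) = -1 + 125 = 124)
(((X(s(6), 8) + 170) - 162) + 96)**2 = (((124 + 170) - 162) + 96)**2 = ((294 - 162) + 96)**2 = (132 + 96)**2 = 228**2 = 51984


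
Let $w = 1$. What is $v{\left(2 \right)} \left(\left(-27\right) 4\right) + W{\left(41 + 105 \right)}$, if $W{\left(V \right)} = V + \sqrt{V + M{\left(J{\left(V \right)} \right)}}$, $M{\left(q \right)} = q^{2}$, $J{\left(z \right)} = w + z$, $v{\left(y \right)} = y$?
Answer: $-70 + \sqrt{21755} \approx 77.496$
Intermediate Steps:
$J{\left(z \right)} = 1 + z$
$W{\left(V \right)} = V + \sqrt{V + \left(1 + V\right)^{2}}$
$v{\left(2 \right)} \left(\left(-27\right) 4\right) + W{\left(41 + 105 \right)} = 2 \left(\left(-27\right) 4\right) + \left(\left(41 + 105\right) + \sqrt{\left(41 + 105\right) + \left(1 + \left(41 + 105\right)\right)^{2}}\right) = 2 \left(-108\right) + \left(146 + \sqrt{146 + \left(1 + 146\right)^{2}}\right) = -216 + \left(146 + \sqrt{146 + 147^{2}}\right) = -216 + \left(146 + \sqrt{146 + 21609}\right) = -216 + \left(146 + \sqrt{21755}\right) = -70 + \sqrt{21755}$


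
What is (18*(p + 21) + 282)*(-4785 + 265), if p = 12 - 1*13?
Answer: -2901840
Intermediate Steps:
p = -1 (p = 12 - 13 = -1)
(18*(p + 21) + 282)*(-4785 + 265) = (18*(-1 + 21) + 282)*(-4785 + 265) = (18*20 + 282)*(-4520) = (360 + 282)*(-4520) = 642*(-4520) = -2901840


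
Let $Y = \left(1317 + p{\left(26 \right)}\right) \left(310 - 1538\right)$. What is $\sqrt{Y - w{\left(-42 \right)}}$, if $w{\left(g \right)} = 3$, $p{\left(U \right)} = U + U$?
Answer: $i \sqrt{1681135} \approx 1296.6 i$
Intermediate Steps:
$p{\left(U \right)} = 2 U$
$Y = -1681132$ ($Y = \left(1317 + 2 \cdot 26\right) \left(310 - 1538\right) = \left(1317 + 52\right) \left(-1228\right) = 1369 \left(-1228\right) = -1681132$)
$\sqrt{Y - w{\left(-42 \right)}} = \sqrt{-1681132 - 3} = \sqrt{-1681135} = i \sqrt{1681135}$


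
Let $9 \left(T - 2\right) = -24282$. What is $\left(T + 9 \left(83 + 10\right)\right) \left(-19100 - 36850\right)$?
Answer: $104011050$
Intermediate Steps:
$T = -2696$ ($T = 2 + \frac{1}{9} \left(-24282\right) = 2 - 2698 = -2696$)
$\left(T + 9 \left(83 + 10\right)\right) \left(-19100 - 36850\right) = \left(-2696 + 9 \left(83 + 10\right)\right) \left(-19100 - 36850\right) = \left(-2696 + 9 \cdot 93\right) \left(-55950\right) = \left(-2696 + 837\right) \left(-55950\right) = \left(-1859\right) \left(-55950\right) = 104011050$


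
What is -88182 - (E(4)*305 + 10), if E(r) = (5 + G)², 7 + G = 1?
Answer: -88497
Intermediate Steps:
G = -6 (G = -7 + 1 = -6)
E(r) = 1 (E(r) = (5 - 6)² = (-1)² = 1)
-88182 - (E(4)*305 + 10) = -88182 - (1*305 + 10) = -88182 - (305 + 10) = -88182 - 1*315 = -88182 - 315 = -88497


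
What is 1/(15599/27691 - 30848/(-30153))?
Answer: 834966723/1324568615 ≈ 0.63037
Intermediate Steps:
1/(15599/27691 - 30848/(-30153)) = 1/(15599*(1/27691) - 30848*(-1/30153)) = 1/(15599/27691 + 30848/30153) = 1/(1324568615/834966723) = 834966723/1324568615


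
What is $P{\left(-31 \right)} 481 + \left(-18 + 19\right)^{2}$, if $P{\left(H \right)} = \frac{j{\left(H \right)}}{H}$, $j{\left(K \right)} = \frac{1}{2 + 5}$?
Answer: $- \frac{264}{217} \approx -1.2166$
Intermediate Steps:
$j{\left(K \right)} = \frac{1}{7}$
$P{\left(H \right)} = \frac{1}{7 H}$
$P{\left(-31 \right)} 481 + \left(-18 + 19\right)^{2} = \frac{1}{7 \left(-31\right)} 481 + \left(-18 + 19\right)^{2} = \frac{1}{7} \left(- \frac{1}{31}\right) 481 + 1^{2} = \left(- \frac{1}{217}\right) 481 + 1 = - \frac{481}{217} + 1 = - \frac{264}{217}$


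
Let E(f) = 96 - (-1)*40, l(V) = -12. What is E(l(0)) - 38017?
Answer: -37881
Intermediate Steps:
E(f) = 136 (E(f) = 96 - 1*(-40) = 96 + 40 = 136)
E(l(0)) - 38017 = 136 - 38017 = -37881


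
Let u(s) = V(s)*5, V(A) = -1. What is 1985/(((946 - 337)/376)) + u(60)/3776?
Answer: 2818252315/2299584 ≈ 1225.5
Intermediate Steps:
u(s) = -5 (u(s) = -1*5 = -5)
1985/(((946 - 337)/376)) + u(60)/3776 = 1985/(((946 - 337)/376)) - 5/3776 = 1985/((609*(1/376))) - 5*1/3776 = 1985/(609/376) - 5/3776 = 1985*(376/609) - 5/3776 = 746360/609 - 5/3776 = 2818252315/2299584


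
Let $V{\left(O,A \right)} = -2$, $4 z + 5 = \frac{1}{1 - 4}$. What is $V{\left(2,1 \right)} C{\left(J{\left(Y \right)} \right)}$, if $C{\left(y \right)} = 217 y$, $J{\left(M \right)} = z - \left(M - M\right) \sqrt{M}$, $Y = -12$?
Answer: $\frac{1736}{3} \approx 578.67$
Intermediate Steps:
$z = - \frac{4}{3}$ ($z = - \frac{5}{4} + \frac{1}{4 \left(1 - 4\right)} = - \frac{5}{4} + \frac{1}{4 \left(-3\right)} = - \frac{5}{4} + \frac{1}{4} \left(- \frac{1}{3}\right) = - \frac{5}{4} - \frac{1}{12} = - \frac{4}{3} \approx -1.3333$)
$J{\left(M \right)} = - \frac{4}{3}$ ($J{\left(M \right)} = - \frac{4}{3} - \left(M - M\right) \sqrt{M} = - \frac{4}{3} - 0 \sqrt{M} = - \frac{4}{3} - 0 = - \frac{4}{3} + 0 = - \frac{4}{3}$)
$V{\left(2,1 \right)} C{\left(J{\left(Y \right)} \right)} = - 2 \cdot 217 \left(- \frac{4}{3}\right) = \left(-2\right) \left(- \frac{868}{3}\right) = \frac{1736}{3}$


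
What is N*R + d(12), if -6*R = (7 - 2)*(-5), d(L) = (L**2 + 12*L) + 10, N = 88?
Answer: 1994/3 ≈ 664.67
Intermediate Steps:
d(L) = 10 + L**2 + 12*L
R = 25/6 (R = -(7 - 2)*(-5)/6 = -5*(-5)/6 = -1/6*(-25) = 25/6 ≈ 4.1667)
N*R + d(12) = 88*(25/6) + (10 + 12**2 + 12*12) = 1100/3 + (10 + 144 + 144) = 1100/3 + 298 = 1994/3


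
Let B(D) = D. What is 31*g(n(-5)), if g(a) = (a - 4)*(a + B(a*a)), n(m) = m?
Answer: -5580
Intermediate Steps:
g(a) = (-4 + a)*(a + a²) (g(a) = (a - 4)*(a + a*a) = (-4 + a)*(a + a²))
31*g(n(-5)) = 31*(-5*(-4 + (-5)² - 3*(-5))) = 31*(-5*(-4 + 25 + 15)) = 31*(-5*36) = 31*(-180) = -5580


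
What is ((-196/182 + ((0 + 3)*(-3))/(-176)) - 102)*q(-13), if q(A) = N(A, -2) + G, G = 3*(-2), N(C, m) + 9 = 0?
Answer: 3535845/2288 ≈ 1545.4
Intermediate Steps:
N(C, m) = -9 (N(C, m) = -9 + 0 = -9)
G = -6
q(A) = -15 (q(A) = -9 - 6 = -15)
((-196/182 + ((0 + 3)*(-3))/(-176)) - 102)*q(-13) = ((-196/182 + ((0 + 3)*(-3))/(-176)) - 102)*(-15) = ((-196*1/182 + (3*(-3))*(-1/176)) - 102)*(-15) = ((-14/13 - 9*(-1/176)) - 102)*(-15) = ((-14/13 + 9/176) - 102)*(-15) = (-2347/2288 - 102)*(-15) = -235723/2288*(-15) = 3535845/2288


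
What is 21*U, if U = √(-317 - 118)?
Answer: 21*I*√435 ≈ 437.99*I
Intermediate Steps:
U = I*√435 (U = √(-435) = I*√435 ≈ 20.857*I)
21*U = 21*(I*√435) = 21*I*√435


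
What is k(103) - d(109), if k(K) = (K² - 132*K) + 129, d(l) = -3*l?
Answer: -2531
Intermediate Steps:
k(K) = 129 + K² - 132*K
k(103) - d(109) = (129 + 103² - 132*103) - (-3)*109 = (129 + 10609 - 13596) - 1*(-327) = -2858 + 327 = -2531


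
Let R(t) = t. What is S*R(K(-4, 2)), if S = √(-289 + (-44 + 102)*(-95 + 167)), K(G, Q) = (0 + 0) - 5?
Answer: -65*√23 ≈ -311.73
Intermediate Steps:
K(G, Q) = -5 (K(G, Q) = 0 - 5 = -5)
S = 13*√23 (S = √(-289 + 58*72) = √(-289 + 4176) = √3887 = 13*√23 ≈ 62.346)
S*R(K(-4, 2)) = (13*√23)*(-5) = -65*√23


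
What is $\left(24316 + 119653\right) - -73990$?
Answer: $217959$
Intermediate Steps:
$\left(24316 + 119653\right) - -73990 = 143969 + 73990 = 217959$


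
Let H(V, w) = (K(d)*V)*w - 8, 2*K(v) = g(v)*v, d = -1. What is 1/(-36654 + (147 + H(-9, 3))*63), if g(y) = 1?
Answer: -2/54093 ≈ -3.6973e-5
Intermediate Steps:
K(v) = v/2 (K(v) = (1*v)/2 = v/2)
H(V, w) = -8 - V*w/2 (H(V, w) = (((½)*(-1))*V)*w - 8 = (-V/2)*w - 8 = -V*w/2 - 8 = -8 - V*w/2)
1/(-36654 + (147 + H(-9, 3))*63) = 1/(-36654 + (147 + (-8 - ½*(-9)*3))*63) = 1/(-36654 + (147 + (-8 + 27/2))*63) = 1/(-36654 + (147 + 11/2)*63) = 1/(-36654 + (305/2)*63) = 1/(-36654 + 19215/2) = 1/(-54093/2) = -2/54093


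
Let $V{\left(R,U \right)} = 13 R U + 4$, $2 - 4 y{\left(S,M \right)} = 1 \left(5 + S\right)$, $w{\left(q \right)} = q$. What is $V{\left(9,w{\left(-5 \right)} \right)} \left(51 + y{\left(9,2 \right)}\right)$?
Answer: $-27888$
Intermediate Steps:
$y{\left(S,M \right)} = - \frac{3}{4} - \frac{S}{4}$ ($y{\left(S,M \right)} = \frac{1}{2} - \frac{1 \left(5 + S\right)}{4} = \frac{1}{2} - \frac{5 + S}{4} = \frac{1}{2} - \left(\frac{5}{4} + \frac{S}{4}\right) = - \frac{3}{4} - \frac{S}{4}$)
$V{\left(R,U \right)} = 4 + 13 R U$ ($V{\left(R,U \right)} = 13 R U + 4 = 4 + 13 R U$)
$V{\left(9,w{\left(-5 \right)} \right)} \left(51 + y{\left(9,2 \right)}\right) = \left(4 + 13 \cdot 9 \left(-5\right)\right) \left(51 - 3\right) = \left(4 - 585\right) \left(51 - 3\right) = - 581 \left(51 - 3\right) = \left(-581\right) 48 = -27888$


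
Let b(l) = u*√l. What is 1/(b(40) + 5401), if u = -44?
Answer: 491/2644851 + 8*√10/2644851 ≈ 0.00019521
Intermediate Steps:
b(l) = -44*√l
1/(b(40) + 5401) = 1/(-88*√10 + 5401) = 1/(5401 - 88*√10)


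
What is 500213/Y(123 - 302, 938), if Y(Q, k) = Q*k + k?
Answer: -71459/23852 ≈ -2.9959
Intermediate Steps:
Y(Q, k) = k + Q*k
500213/Y(123 - 302, 938) = 500213/((938*(1 + (123 - 302)))) = 500213/((938*(1 - 179))) = 500213/((938*(-178))) = 500213/(-166964) = 500213*(-1/166964) = -71459/23852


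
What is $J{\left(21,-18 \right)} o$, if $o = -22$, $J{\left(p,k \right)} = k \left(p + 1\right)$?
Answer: $8712$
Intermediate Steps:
$J{\left(p,k \right)} = k \left(1 + p\right)$
$J{\left(21,-18 \right)} o = - 18 \left(1 + 21\right) \left(-22\right) = \left(-18\right) 22 \left(-22\right) = \left(-396\right) \left(-22\right) = 8712$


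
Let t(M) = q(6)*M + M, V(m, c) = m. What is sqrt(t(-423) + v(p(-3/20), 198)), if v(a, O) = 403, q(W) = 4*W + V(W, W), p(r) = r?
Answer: I*sqrt(12710) ≈ 112.74*I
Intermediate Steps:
q(W) = 5*W (q(W) = 4*W + W = 5*W)
t(M) = 31*M (t(M) = (5*6)*M + M = 30*M + M = 31*M)
sqrt(t(-423) + v(p(-3/20), 198)) = sqrt(31*(-423) + 403) = sqrt(-13113 + 403) = sqrt(-12710) = I*sqrt(12710)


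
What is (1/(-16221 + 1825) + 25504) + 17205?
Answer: 614838763/14396 ≈ 42709.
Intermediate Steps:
(1/(-16221 + 1825) + 25504) + 17205 = (1/(-14396) + 25504) + 17205 = (-1/14396 + 25504) + 17205 = 367155583/14396 + 17205 = 614838763/14396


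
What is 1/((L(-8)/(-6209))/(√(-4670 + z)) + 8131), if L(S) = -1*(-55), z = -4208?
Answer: 2782930890277258/22628011068844387823 - 341495*I*√8878/22628011068844387823 ≈ 0.00012299 - 1.422e-12*I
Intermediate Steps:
L(S) = 55
1/((L(-8)/(-6209))/(√(-4670 + z)) + 8131) = 1/((55/(-6209))/(√(-4670 - 4208)) + 8131) = 1/((55*(-1/6209))/(√(-8878)) + 8131) = 1/(-55*(-I*√8878/8878)/6209 + 8131) = 1/(-(-55)*I*√8878/55123502 + 8131) = 1/(55*I*√8878/55123502 + 8131) = 1/(8131 + 55*I*√8878/55123502)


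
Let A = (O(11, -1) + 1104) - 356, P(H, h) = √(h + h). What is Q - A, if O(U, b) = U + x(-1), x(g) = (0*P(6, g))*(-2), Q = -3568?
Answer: -4327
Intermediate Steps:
P(H, h) = √2*√h (P(H, h) = √(2*h) = √2*√h)
x(g) = 0 (x(g) = (0*(√2*√g))*(-2) = 0*(-2) = 0)
O(U, b) = U (O(U, b) = U + 0 = U)
A = 759 (A = (11 + 1104) - 356 = 1115 - 356 = 759)
Q - A = -3568 - 1*759 = -3568 - 759 = -4327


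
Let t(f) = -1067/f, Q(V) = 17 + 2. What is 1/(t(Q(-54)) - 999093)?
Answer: -19/18983834 ≈ -1.0009e-6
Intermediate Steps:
Q(V) = 19
1/(t(Q(-54)) - 999093) = 1/(-1067/19 - 999093) = 1/(-18983834/19) = -19/18983834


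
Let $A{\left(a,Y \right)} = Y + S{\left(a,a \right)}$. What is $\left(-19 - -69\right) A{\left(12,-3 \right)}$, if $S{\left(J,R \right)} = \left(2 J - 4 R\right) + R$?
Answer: $-750$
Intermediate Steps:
$S{\left(J,R \right)} = - 3 R + 2 J$ ($S{\left(J,R \right)} = \left(- 4 R + 2 J\right) + R = - 3 R + 2 J$)
$A{\left(a,Y \right)} = Y - a$ ($A{\left(a,Y \right)} = Y + \left(- 3 a + 2 a\right) = Y - a$)
$\left(-19 - -69\right) A{\left(12,-3 \right)} = \left(-19 - -69\right) \left(-3 - 12\right) = \left(-19 + 69\right) \left(-3 - 12\right) = 50 \left(-15\right) = -750$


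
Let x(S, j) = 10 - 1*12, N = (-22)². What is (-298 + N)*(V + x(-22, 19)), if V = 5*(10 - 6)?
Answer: 3348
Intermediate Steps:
V = 20 (V = 5*4 = 20)
N = 484
x(S, j) = -2 (x(S, j) = 10 - 12 = -2)
(-298 + N)*(V + x(-22, 19)) = (-298 + 484)*(20 - 2) = 186*18 = 3348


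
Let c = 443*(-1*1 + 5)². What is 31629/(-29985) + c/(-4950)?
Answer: -12303241/4947525 ≈ -2.4867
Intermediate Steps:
c = 7088 (c = 443*(-1 + 5)² = 443*4² = 443*16 = 7088)
31629/(-29985) + c/(-4950) = 31629/(-29985) + 7088/(-4950) = 31629*(-1/29985) + 7088*(-1/4950) = -10543/9995 - 3544/2475 = -12303241/4947525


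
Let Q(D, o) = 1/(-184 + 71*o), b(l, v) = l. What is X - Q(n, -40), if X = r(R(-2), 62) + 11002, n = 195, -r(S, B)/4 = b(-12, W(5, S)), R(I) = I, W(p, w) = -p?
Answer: 33415201/3024 ≈ 11050.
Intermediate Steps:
r(S, B) = 48 (r(S, B) = -4*(-12) = 48)
X = 11050 (X = 48 + 11002 = 11050)
X - Q(n, -40) = 11050 - 1/(-184 + 71*(-40)) = 11050 - 1/(-184 - 2840) = 11050 - 1/(-3024) = 11050 - 1*(-1/3024) = 11050 + 1/3024 = 33415201/3024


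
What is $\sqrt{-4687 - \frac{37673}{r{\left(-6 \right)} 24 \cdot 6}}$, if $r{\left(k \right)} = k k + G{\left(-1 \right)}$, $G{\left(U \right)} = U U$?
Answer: $\frac{i \sqrt{925370333}}{444} \approx 68.513 i$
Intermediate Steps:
$G{\left(U \right)} = U^{2}$
$r{\left(k \right)} = 1 + k^{2}$ ($r{\left(k \right)} = k k + \left(-1\right)^{2} = k^{2} + 1 = 1 + k^{2}$)
$\sqrt{-4687 - \frac{37673}{r{\left(-6 \right)} 24 \cdot 6}} = \sqrt{-4687 - \frac{37673}{\left(1 + \left(-6\right)^{2}\right) 24 \cdot 6}} = \sqrt{-4687 - \frac{37673}{\left(1 + 36\right) 24 \cdot 6}} = \sqrt{-4687 - \frac{37673}{37 \cdot 24 \cdot 6}} = \sqrt{-4687 - \frac{37673}{888 \cdot 6}} = \sqrt{-4687 - \frac{37673}{5328}} = \sqrt{- \frac{25010009}{5328}} = \frac{i \sqrt{925370333}}{444}$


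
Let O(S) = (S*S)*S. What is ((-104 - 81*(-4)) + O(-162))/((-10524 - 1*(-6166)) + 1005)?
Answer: 4251308/3353 ≈ 1267.9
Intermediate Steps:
O(S) = S³ (O(S) = S²*S = S³)
((-104 - 81*(-4)) + O(-162))/((-10524 - 1*(-6166)) + 1005) = ((-104 - 81*(-4)) + (-162)³)/((-10524 - 1*(-6166)) + 1005) = ((-104 + 324) - 4251528)/((-10524 + 6166) + 1005) = (220 - 4251528)/(-4358 + 1005) = -4251308/(-3353) = -4251308*(-1/3353) = 4251308/3353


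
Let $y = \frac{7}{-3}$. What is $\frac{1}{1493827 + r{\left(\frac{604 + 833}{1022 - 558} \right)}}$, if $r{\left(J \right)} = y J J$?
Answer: $\frac{215296}{321610159531} \approx 6.6943 \cdot 10^{-7}$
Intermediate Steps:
$y = - \frac{7}{3}$ ($y = 7 \left(- \frac{1}{3}\right) = - \frac{7}{3} \approx -2.3333$)
$r{\left(J \right)} = - \frac{7 J^{2}}{3}$ ($r{\left(J \right)} = - \frac{7 J}{3} J = - \frac{7 J^{2}}{3}$)
$\frac{1}{1493827 + r{\left(\frac{604 + 833}{1022 - 558} \right)}} = \frac{1}{1493827 - \frac{7 \left(\frac{604 + 833}{1022 - 558}\right)^{2}}{3}} = \frac{1}{1493827 - \frac{7 \left(\frac{1437}{464}\right)^{2}}{3}} = \frac{1}{1493827 - \frac{4818261}{215296}} = \frac{1}{\frac{321610159531}{215296}} = \frac{215296}{321610159531}$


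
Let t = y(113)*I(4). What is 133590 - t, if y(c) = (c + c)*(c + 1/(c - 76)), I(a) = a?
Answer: 1162302/37 ≈ 31414.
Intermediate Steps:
y(c) = 2*c*(c + 1/(-76 + c)) (y(c) = (2*c)*(c + 1/(-76 + c)) = 2*c*(c + 1/(-76 + c)))
t = 3780528/37 (t = (2*113*(1 + 113² - 76*113)/(-76 + 113))*4 = (2*113*(1 + 12769 - 8588)/37)*4 = (2*113*(1/37)*4182)*4 = (945132/37)*4 = 3780528/37 ≈ 1.0218e+5)
133590 - t = 133590 - 1*3780528/37 = 133590 - 3780528/37 = 1162302/37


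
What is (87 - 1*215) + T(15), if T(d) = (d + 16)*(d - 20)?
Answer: -283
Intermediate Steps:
T(d) = (-20 + d)*(16 + d) (T(d) = (16 + d)*(-20 + d) = (-20 + d)*(16 + d))
(87 - 1*215) + T(15) = (87 - 1*215) + (-320 + 15² - 4*15) = (87 - 215) + (-320 + 225 - 60) = -128 - 155 = -283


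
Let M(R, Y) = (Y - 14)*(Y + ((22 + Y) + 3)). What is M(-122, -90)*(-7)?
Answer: -112840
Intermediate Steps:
M(R, Y) = (-14 + Y)*(25 + 2*Y) (M(R, Y) = (-14 + Y)*(Y + (25 + Y)) = (-14 + Y)*(25 + 2*Y))
M(-122, -90)*(-7) = (-350 - 3*(-90) + 2*(-90)²)*(-7) = (-350 + 270 + 2*8100)*(-7) = (-350 + 270 + 16200)*(-7) = 16120*(-7) = -112840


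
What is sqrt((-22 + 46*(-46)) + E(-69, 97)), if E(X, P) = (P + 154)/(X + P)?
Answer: I*sqrt(417291)/14 ≈ 46.141*I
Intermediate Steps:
E(X, P) = (154 + P)/(P + X)
sqrt((-22 + 46*(-46)) + E(-69, 97)) = sqrt((-22 + 46*(-46)) + (154 + 97)/(97 - 69)) = sqrt((-22 - 2116) + 251/28) = sqrt(-2138 + (1/28)*251) = sqrt(-2138 + 251/28) = sqrt(-59613/28) = I*sqrt(417291)/14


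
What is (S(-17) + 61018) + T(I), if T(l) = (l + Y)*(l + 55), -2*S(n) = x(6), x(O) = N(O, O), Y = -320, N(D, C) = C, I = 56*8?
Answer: 125399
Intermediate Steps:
I = 448
x(O) = O
S(n) = -3 (S(n) = -1/2*6 = -3)
T(l) = (-320 + l)*(55 + l) (T(l) = (l - 320)*(l + 55) = (-320 + l)*(55 + l))
(S(-17) + 61018) + T(I) = (-3 + 61018) + (-17600 + 448**2 - 265*448) = 61015 + (-17600 + 200704 - 118720) = 61015 + 64384 = 125399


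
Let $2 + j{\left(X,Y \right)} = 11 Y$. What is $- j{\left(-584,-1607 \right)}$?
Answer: $17679$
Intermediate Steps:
$j{\left(X,Y \right)} = -2 + 11 Y$
$- j{\left(-584,-1607 \right)} = - (-2 + 11 \left(-1607\right)) = - (-2 - 17677) = \left(-1\right) \left(-17679\right) = 17679$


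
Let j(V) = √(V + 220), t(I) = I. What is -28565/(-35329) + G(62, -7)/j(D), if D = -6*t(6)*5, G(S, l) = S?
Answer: 28565/35329 + 31*√10/10 ≈ 10.612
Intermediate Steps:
D = -180 (D = -6*6*5 = -36*5 = -180)
j(V) = √(220 + V)
-28565/(-35329) + G(62, -7)/j(D) = -28565/(-35329) + 62/(√(220 - 180)) = -28565*(-1/35329) + 62/(√40) = 28565/35329 + 62/((2*√10)) = 28565/35329 + 62*(√10/20) = 28565/35329 + 31*√10/10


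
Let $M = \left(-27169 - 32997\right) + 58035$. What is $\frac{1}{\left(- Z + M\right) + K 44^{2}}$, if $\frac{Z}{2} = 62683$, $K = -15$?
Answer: $- \frac{1}{156537} \approx -6.3883 \cdot 10^{-6}$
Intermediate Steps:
$M = -2131$ ($M = -60166 + 58035 = -2131$)
$Z = 125366$ ($Z = 2 \cdot 62683 = 125366$)
$\frac{1}{\left(- Z + M\right) + K 44^{2}} = \frac{1}{\left(\left(-1\right) 125366 - 2131\right) - 15 \cdot 44^{2}} = \frac{1}{\left(-125366 - 2131\right) - 29040} = \frac{1}{-127497 - 29040} = \frac{1}{-156537} = - \frac{1}{156537}$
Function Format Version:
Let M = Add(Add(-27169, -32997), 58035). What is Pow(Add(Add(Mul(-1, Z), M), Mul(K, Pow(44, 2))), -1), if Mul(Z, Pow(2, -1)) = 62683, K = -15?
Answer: Rational(-1, 156537) ≈ -6.3883e-6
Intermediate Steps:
M = -2131 (M = Add(-60166, 58035) = -2131)
Z = 125366 (Z = Mul(2, 62683) = 125366)
Pow(Add(Add(Mul(-1, Z), M), Mul(K, Pow(44, 2))), -1) = Pow(Add(Add(Mul(-1, 125366), -2131), Mul(-15, Pow(44, 2))), -1) = Pow(Add(Add(-125366, -2131), Mul(-15, 1936)), -1) = Pow(Add(-127497, -29040), -1) = Pow(-156537, -1) = Rational(-1, 156537)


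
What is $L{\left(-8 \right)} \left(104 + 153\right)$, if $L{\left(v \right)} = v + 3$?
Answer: $-1285$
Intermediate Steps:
$L{\left(v \right)} = 3 + v$
$L{\left(-8 \right)} \left(104 + 153\right) = \left(3 - 8\right) \left(104 + 153\right) = \left(-5\right) 257 = -1285$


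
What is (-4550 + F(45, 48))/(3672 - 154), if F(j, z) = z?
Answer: -2251/1759 ≈ -1.2797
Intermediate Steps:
(-4550 + F(45, 48))/(3672 - 154) = (-4550 + 48)/(3672 - 154) = -4502/3518 = -4502*1/3518 = -2251/1759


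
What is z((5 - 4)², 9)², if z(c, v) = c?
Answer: 1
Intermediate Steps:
z((5 - 4)², 9)² = ((5 - 4)²)² = (1²)² = 1² = 1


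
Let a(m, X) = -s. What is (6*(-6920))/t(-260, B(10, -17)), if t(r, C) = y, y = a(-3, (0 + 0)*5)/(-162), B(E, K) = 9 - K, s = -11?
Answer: 6726240/11 ≈ 6.1148e+5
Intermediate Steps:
a(m, X) = 11 (a(m, X) = -1*(-11) = 11)
y = -11/162 (y = 11/(-162) = 11*(-1/162) = -11/162 ≈ -0.067901)
t(r, C) = -11/162
(6*(-6920))/t(-260, B(10, -17)) = (6*(-6920))/(-11/162) = -41520*(-162/11) = 6726240/11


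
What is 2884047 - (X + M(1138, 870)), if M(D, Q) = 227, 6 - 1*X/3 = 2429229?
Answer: 10171489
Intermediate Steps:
X = -7287669 (X = 18 - 3*2429229 = 18 - 7287687 = -7287669)
2884047 - (X + M(1138, 870)) = 2884047 - (-7287669 + 227) = 2884047 - 1*(-7287442) = 2884047 + 7287442 = 10171489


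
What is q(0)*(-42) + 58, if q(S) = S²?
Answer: 58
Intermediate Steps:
q(0)*(-42) + 58 = 0²*(-42) + 58 = 0*(-42) + 58 = 0 + 58 = 58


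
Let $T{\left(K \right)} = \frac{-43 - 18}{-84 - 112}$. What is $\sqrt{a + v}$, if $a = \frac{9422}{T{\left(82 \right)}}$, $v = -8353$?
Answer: $\frac{\sqrt{81567919}}{61} \approx 148.06$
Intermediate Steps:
$T{\left(K \right)} = \frac{61}{196}$ ($T{\left(K \right)} = - \frac{61}{-196} = \left(-61\right) \left(- \frac{1}{196}\right) = \frac{61}{196}$)
$a = \frac{1846712}{61}$ ($a = \frac{9422}{\frac{61}{196}} = 9422 \cdot \frac{196}{61} = \frac{1846712}{61} \approx 30274.0$)
$\sqrt{a + v} = \sqrt{\frac{1846712}{61} - 8353} = \sqrt{\frac{1337179}{61}} = \frac{\sqrt{81567919}}{61}$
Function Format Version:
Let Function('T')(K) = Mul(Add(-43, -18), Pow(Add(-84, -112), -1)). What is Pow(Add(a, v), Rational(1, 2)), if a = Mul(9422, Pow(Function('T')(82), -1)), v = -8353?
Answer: Mul(Rational(1, 61), Pow(81567919, Rational(1, 2))) ≈ 148.06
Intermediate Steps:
Function('T')(K) = Rational(61, 196) (Function('T')(K) = Mul(-61, Pow(-196, -1)) = Mul(-61, Rational(-1, 196)) = Rational(61, 196))
a = Rational(1846712, 61) (a = Mul(9422, Pow(Rational(61, 196), -1)) = Mul(9422, Rational(196, 61)) = Rational(1846712, 61) ≈ 30274.)
Pow(Add(a, v), Rational(1, 2)) = Pow(Add(Rational(1846712, 61), -8353), Rational(1, 2)) = Pow(Rational(1337179, 61), Rational(1, 2)) = Mul(Rational(1, 61), Pow(81567919, Rational(1, 2)))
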